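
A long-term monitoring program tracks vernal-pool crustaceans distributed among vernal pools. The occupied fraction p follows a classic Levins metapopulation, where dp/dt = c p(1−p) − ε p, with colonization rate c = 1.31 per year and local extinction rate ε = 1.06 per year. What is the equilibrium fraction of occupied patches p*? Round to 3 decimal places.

0.191

Setting dp/dt = 0 and dividing through by p* gives c·(1−p*) = ε.
So p* = 1 − ε/c = 1 − 1.06/1.31 = 1 − 0.8092 = 0.1908.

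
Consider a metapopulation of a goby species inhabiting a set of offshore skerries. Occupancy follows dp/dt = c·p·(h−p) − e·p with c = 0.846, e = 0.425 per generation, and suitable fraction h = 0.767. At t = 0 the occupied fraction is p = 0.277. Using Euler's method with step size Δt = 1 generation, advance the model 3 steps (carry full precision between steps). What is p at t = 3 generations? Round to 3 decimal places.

Update rule: p ← p + [c·p·(h−p) − e·p]·Δt with Δt = 1.
t = 1: p = 0.27700 + (-0.00290) = 0.27410
t = 2: p = 0.27410 + (-0.00220) = 0.27191
t = 3: p = 0.27191 + (-0.00167) = 0.27023

0.270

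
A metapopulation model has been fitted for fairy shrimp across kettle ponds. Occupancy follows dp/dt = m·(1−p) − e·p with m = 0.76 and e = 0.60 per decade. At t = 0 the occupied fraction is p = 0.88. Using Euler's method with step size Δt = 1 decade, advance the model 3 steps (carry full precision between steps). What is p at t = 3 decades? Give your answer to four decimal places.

Update rule: p ← p + [m·(1−p) − e·p]·Δt with Δt = 1.
step 1: Δp = -0.43680, p = 0.44320
step 2: Δp = +0.15725, p = 0.60045
step 3: Δp = -0.05661, p = 0.54384

0.5438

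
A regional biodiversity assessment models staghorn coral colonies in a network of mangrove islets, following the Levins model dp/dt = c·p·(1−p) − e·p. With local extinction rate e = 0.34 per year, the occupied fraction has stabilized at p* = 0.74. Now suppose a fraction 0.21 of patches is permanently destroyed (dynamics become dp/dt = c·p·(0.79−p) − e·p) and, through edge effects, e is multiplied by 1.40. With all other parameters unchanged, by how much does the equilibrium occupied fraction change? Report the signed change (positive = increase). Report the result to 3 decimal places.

Balance c(1−p*) = e gives c = e/(1 − 0.74000) = 0.34/0.26000 = 1.30769.
New p* = 0.79 − e/c = 0.79 − 0.47600/1.30769 = 0.42600.
Δp* = 0.42600 − 0.74000 = -0.31400.

-0.314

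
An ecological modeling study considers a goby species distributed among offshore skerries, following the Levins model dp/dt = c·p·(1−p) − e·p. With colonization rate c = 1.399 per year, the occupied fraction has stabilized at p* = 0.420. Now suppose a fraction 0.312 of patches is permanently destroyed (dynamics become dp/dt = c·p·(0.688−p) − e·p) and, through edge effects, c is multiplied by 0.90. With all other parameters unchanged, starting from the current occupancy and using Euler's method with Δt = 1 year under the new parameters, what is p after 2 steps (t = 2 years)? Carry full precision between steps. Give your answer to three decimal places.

0.172

Balance c(1−p*) = e gives e = 1.399×(1 − 0.42000) = 0.81142.
Starting from p₀ = 0.42000; update p ← p + (dp/dt)·Δt with the new parameters.
t = 1: p = 0.42000 + (-0.19907) = 0.22093
t = 2: p = 0.22093 + (-0.04934) = 0.17159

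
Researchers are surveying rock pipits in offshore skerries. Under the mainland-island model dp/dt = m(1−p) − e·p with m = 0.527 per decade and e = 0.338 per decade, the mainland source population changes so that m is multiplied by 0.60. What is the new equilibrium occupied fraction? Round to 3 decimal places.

0.483

Before: p* = 0.527/(0.527+0.338) = 0.6092.
After: m = 0.3162, e = 0.338; p* = 0.3162/0.6542 = 0.4833.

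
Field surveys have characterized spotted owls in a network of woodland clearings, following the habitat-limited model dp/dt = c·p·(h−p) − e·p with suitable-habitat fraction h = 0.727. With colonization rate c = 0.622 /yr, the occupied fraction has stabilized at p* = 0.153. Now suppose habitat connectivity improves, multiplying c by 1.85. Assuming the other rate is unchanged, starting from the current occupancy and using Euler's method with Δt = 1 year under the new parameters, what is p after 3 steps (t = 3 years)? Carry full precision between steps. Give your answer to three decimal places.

Balance c(h−p*) = e gives e = 0.622×(0.727 − 0.15300) = 0.35703.
Starting from p₀ = 0.15300; update p ← p + (dp/dt)·Δt with the new parameters.
p: 0.15300 → 0.19943  (Δp = +0.04643)
p: 0.19943 → 0.24930  (Δp = +0.04987)
p: 0.24930 → 0.29733  (Δp = +0.04803)

0.297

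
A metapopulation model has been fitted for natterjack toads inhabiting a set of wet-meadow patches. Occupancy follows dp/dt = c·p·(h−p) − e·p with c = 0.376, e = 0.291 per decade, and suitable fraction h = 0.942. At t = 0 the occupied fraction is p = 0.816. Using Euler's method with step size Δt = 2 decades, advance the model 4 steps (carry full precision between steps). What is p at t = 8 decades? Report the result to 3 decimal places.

0.267

Update rule: p ← p + [c·p·(h−p) − e·p]·Δt with Δt = 2.
step 1: Δp = -0.39759, p = 0.41841
step 2: Δp = -0.07877, p = 0.33964
step 3: Δp = -0.04382, p = 0.29582
step 4: Δp = -0.02842, p = 0.26740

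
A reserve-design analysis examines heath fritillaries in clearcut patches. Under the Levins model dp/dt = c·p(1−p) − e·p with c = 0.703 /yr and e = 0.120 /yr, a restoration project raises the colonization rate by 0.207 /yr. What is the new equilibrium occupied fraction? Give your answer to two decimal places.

0.87

Before: p* = 1 − 0.120/0.703 = 0.8293.
After the change, c = 0.91, e = 0.12, so p* = 1 − 0.12/0.91 = 0.8681.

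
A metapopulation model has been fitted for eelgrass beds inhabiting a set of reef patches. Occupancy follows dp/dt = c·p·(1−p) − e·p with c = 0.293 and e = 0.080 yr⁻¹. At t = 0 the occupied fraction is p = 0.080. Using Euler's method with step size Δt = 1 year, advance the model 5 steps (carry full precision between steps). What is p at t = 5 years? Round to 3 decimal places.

0.182

Update rule: p ← p + [c·p·(1−p) − e·p]·Δt with Δt = 1.
p: 0.08000 → 0.09516  (Δp = +0.01516)
p: 0.09516 → 0.11278  (Δp = +0.01762)
p: 0.11278 → 0.13308  (Δp = +0.02030)
p: 0.13308 → 0.15623  (Δp = +0.02316)
p: 0.15623 → 0.18236  (Δp = +0.02613)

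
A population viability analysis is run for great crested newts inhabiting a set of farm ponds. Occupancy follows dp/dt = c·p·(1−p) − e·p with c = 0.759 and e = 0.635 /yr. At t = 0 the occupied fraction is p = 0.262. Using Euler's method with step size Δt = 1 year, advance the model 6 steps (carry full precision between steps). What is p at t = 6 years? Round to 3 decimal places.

0.195

Update rule: p ← p + [c·p·(1−p) − e·p]·Δt with Δt = 1.
p: 0.26200 → 0.24239  (Δp = -0.01961)
p: 0.24239 → 0.22785  (Δp = -0.01454)
p: 0.22785 → 0.21670  (Δp = -0.01115)
p: 0.21670 → 0.20793  (Δp = -0.00877)
p: 0.20793 → 0.20090  (Δp = -0.00703)
p: 0.20090 → 0.19518  (Δp = -0.00572)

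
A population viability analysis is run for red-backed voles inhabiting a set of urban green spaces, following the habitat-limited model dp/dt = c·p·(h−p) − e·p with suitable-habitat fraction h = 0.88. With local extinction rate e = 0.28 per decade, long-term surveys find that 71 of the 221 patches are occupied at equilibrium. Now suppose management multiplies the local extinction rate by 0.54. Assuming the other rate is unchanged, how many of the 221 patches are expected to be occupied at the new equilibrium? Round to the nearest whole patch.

Observed p* = 71/221 = 0.32127.
Balance c(h−p*) = e gives c = e/(0.88 − 0.32127) = 0.28/0.55873 = 0.50114.
New p* = 0.88 − e/c = 0.88 − 0.15120/0.50114 = 0.57829.
Expected occupied = 221 × 0.57829 = 127.80 ≈ 128.

128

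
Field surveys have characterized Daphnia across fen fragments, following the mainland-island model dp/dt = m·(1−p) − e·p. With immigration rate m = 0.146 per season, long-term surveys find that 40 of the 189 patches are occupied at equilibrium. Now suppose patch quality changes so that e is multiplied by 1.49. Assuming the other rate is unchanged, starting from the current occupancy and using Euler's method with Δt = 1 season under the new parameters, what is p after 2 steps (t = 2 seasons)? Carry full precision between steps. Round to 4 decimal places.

0.1528

Observed p* = 40/189 = 0.21164.
Balance m(1−p*) = e·p* gives e = m(1−p*)/p* = 0.146×0.78836/0.21164 = 0.54385.
Starting from p₀ = 0.21164; update p ← p + (dp/dt)·Δt with the new parameters.
step 1: Δp = -0.05640, p = 0.15524
step 2: Δp = -0.00246, p = 0.15278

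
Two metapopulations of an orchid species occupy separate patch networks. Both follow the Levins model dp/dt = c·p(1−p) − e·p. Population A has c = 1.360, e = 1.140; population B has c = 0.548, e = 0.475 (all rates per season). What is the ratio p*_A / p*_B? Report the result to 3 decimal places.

A: p*_A = 1 − 1.140/1.360 = 0.1618.
B: p*_B = 1 − 0.475/0.548 = 0.1332.
p*_A / p*_B = 0.1618/0.1332 = 1.2143.

1.214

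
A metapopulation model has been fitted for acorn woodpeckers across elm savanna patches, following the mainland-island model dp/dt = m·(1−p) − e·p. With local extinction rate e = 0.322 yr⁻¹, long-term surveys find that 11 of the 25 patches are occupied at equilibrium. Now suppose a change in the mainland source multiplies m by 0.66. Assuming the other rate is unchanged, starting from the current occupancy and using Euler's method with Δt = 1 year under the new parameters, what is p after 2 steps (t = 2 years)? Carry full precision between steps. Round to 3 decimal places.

0.367

Observed p* = 11/25 = 0.44000.
Balance m(1−p*) = e·p* gives m = e·p*/(1−p*) = 0.322×0.44000/0.56000 = 0.25300.
Starting from p₀ = 0.44000; update p ← p + (dp/dt)·Δt with the new parameters.
  1  |  dp/dt·Δt = -0.048171  |  p_1 = 0.391829
  2  |  dp/dt·Δt = -0.024616  |  p_2 = 0.367212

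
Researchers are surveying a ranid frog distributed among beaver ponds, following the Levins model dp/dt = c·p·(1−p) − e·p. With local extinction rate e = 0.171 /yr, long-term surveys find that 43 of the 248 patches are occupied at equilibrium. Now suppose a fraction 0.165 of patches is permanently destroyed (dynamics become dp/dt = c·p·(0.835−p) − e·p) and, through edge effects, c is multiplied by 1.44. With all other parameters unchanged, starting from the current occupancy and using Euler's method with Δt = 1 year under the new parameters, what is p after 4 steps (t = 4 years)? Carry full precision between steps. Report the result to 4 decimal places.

Observed p* = 43/248 = 0.17339.
Balance c(1−p*) = e gives c = e/(1 − 0.17339) = 0.171/0.82661 = 0.20687.
Starting from p₀ = 0.17339; update p ← p + (dp/dt)·Δt with the new parameters.
t = 1: p = 0.17339 + (+0.00452) = 0.17791
t = 2: p = 0.17791 + (+0.00440) = 0.18231
t = 3: p = 0.18231 + (+0.00427) = 0.18658
t = 4: p = 0.18658 + (+0.00413) = 0.19072

0.1907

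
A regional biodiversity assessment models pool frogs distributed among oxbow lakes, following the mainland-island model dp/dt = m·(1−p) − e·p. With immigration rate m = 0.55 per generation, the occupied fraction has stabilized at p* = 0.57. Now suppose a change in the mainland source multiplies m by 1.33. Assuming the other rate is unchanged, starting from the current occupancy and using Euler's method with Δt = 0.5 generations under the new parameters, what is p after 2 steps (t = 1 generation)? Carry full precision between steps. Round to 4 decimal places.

0.6257

Balance m(1−p*) = e·p* gives e = m(1−p*)/p* = 0.55×0.43000/0.57000 = 0.41491.
Starting from p₀ = 0.57000; update p ← p + (dp/dt)·Δt with the new parameters.
t = 0.5: p = 0.57000 + (+0.03902) = 0.60902
t = 1: p = 0.60902 + (+0.01665) = 0.62568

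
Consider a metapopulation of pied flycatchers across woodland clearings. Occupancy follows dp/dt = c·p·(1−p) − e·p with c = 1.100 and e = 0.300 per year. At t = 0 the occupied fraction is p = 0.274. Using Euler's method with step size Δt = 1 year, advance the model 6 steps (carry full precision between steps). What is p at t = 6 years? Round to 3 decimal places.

Update rule: p ← p + [c·p·(1−p) − e·p]·Δt with Δt = 1.
p: 0.27400 → 0.41062  (Δp = +0.13662)
p: 0.41062 → 0.55364  (Δp = +0.14303)
p: 0.55364 → 0.65938  (Δp = +0.10574)
p: 0.65938 → 0.70863  (Δp = +0.04924)
p: 0.70863 → 0.72316  (Δp = +0.01454)
p: 0.72316 → 0.72643  (Δp = +0.00327)

0.726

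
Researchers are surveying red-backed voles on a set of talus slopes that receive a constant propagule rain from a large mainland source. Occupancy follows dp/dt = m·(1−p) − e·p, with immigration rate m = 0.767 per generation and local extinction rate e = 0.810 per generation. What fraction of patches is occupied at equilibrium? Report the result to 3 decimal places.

Setting dp/dt = 0: m − m·p* = e·p*, so m = (m+e)·p*.
p* = m/(m+e) = 0.767/(0.767+0.810) = 0.767/1.5770 = 0.4864.

0.486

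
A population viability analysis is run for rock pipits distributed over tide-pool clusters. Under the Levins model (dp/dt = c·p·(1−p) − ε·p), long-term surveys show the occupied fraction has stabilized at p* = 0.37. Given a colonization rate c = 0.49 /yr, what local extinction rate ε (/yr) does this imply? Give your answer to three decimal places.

At equilibrium c(1−p*) = ε.
ε = 0.49 × (1 − 0.37) = 0.49 × 0.6300 = 0.3087.

0.309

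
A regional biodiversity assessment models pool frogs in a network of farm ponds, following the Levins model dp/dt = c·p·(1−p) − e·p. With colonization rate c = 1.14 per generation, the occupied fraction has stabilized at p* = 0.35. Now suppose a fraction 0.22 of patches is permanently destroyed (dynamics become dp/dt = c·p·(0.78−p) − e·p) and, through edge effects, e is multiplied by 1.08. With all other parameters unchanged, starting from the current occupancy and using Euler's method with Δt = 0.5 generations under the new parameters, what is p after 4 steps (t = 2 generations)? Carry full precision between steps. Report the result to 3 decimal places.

0.212

Balance c(1−p*) = e gives e = 1.14×(1 − 0.35000) = 0.74100.
Starting from p₀ = 0.35000; update p ← p + (dp/dt)·Δt with the new parameters.
t = 0.5: p = 0.35000 + (-0.05426) = 0.29574
t = 1: p = 0.29574 + (-0.03670) = 0.25903
t = 1.5: p = 0.25903 + (-0.02673) = 0.23230
t = 2: p = 0.23230 + (-0.02043) = 0.21187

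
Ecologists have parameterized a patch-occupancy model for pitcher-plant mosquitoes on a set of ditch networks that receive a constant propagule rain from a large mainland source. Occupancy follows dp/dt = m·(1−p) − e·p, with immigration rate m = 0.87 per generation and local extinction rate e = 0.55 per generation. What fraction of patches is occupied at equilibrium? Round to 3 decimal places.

At equilibrium the propagule rain into empty patches balances local extinction: m(1−p*) = e·p*.
p* = m/(m+e) = 0.87/(0.87+0.55) = 0.87/1.4200 = 0.6127.

0.613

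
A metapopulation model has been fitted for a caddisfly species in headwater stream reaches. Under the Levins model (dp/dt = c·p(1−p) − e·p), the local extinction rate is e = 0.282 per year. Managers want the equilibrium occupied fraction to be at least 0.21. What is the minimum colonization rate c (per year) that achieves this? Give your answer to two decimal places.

p* = 1 − e/c ≥ 0.21 requires e/c ≤ 0.7900, i.e. c ≥ e/0.7900.
c_min = 0.282/0.7900 = 0.3570.

0.36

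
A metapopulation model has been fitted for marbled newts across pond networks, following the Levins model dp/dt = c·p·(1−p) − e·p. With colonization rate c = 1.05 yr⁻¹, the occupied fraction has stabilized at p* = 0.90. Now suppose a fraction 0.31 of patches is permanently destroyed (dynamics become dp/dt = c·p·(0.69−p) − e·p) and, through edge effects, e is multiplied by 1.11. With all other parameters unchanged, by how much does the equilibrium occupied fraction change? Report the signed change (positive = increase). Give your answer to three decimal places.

-0.321

Balance c(1−p*) = e gives e = 1.05×(1 − 0.90000) = 0.10500.
New p* = 0.69 − e/c = 0.69 − 0.11655/1.05000 = 0.57900.
Δp* = 0.57900 − 0.90000 = -0.32100.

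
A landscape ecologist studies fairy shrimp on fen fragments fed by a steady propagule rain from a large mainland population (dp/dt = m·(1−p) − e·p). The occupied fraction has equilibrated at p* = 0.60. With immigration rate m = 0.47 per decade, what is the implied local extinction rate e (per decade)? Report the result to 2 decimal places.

0.31

At equilibrium m(1−p*) = e·p*, so e = m(1−p*)/p*.
e = 0.47 × 0.4000 / 0.60 = 0.3133.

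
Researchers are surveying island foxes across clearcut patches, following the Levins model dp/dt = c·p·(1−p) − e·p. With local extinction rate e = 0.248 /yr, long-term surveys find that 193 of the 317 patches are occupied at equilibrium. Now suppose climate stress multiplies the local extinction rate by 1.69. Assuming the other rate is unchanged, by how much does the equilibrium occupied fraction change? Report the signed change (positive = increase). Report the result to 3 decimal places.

-0.270

Observed p* = 193/317 = 0.60883.
Balance c(1−p*) = e gives c = e/(1 − 0.60883) = 0.248/0.39117 = 0.63400.
New p* = 1 − e/c = 1 − 0.41912/0.63400 = 0.33893.
Δp* = 0.33893 − 0.60883 = -0.26990.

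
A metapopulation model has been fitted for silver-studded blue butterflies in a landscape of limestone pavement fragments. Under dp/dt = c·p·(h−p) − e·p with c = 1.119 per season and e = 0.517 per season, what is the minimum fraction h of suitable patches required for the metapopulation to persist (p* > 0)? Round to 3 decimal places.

p* = h − e/c is positive only when h > e/c.
h_min = e/c = 0.517/1.119 = 0.4620.

0.462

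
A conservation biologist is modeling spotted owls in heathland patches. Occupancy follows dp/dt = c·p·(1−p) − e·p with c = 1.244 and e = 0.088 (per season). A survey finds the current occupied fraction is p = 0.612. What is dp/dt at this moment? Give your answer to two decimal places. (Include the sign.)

Colonization term: c·p·(1−p) = 1.244×0.612×0.3880 = 0.29540.
Extinction term: e·p = 0.05386.
dp/dt = 0.29540 − 0.05386 = 0.24154.

0.24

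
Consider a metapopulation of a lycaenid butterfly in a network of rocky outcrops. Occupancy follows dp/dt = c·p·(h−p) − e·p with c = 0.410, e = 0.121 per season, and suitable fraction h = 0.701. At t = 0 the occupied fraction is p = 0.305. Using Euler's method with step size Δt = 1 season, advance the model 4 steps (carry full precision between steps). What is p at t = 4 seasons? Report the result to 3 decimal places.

Update rule: p ← p + [c·p·(h−p) − e·p]·Δt with Δt = 1.
t = 1: p = 0.30500 + (+0.01261) = 0.31761
t = 2: p = 0.31761 + (+0.01149) = 0.32911
t = 3: p = 0.32911 + (+0.01036) = 0.33947
t = 4: p = 0.33947 + (+0.00924) = 0.34871

0.349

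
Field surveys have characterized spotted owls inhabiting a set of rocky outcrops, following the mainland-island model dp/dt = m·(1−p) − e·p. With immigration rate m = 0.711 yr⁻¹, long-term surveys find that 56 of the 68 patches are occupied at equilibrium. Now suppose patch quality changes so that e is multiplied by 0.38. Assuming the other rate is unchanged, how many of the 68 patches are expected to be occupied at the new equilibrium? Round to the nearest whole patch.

Observed p* = 56/68 = 0.82353.
Balance m(1−p*) = e·p* gives e = m(1−p*)/p* = 0.711×0.17647/0.82353 = 0.15236.
New p* = m/(m+e) = 0.71100/(0.71100+0.05790) = 0.92470.
Expected occupied = 68 × 0.92470 = 62.88 ≈ 63.

63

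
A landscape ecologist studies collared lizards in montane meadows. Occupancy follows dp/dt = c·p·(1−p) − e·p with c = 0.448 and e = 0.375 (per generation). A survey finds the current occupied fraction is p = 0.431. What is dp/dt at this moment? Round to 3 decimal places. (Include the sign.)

Colonization term: c·p·(1−p) = 0.448×0.431×0.5690 = 0.10987.
Extinction term: e·p = 0.16162.
dp/dt = 0.10987 − 0.16162 = -0.05176.

-0.052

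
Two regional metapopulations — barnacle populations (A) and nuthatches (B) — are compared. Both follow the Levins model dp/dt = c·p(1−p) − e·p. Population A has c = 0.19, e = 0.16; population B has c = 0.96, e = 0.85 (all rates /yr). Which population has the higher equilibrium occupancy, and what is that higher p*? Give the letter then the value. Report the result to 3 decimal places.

A, 0.158

A: p*_A = 1 − 0.16/0.19 = 0.1579.
B: p*_B = 1 − 0.85/0.96 = 0.1146.
A is higher at 0.1579.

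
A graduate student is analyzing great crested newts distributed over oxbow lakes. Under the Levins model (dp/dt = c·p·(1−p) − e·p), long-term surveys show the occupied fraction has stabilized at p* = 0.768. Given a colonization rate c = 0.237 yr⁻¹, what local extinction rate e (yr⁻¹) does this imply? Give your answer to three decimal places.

At equilibrium c(1−p*) = e.
e = 0.237 × (1 − 0.768) = 0.237 × 0.2320 = 0.0550.

0.055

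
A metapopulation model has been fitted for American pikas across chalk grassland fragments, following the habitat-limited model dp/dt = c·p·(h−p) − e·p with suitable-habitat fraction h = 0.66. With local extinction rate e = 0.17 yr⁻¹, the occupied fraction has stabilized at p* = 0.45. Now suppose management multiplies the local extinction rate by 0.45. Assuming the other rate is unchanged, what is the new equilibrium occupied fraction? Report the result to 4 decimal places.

Balance c(h−p*) = e gives c = e/(0.66 − 0.45000) = 0.17/0.21000 = 0.80952.
New p* = 0.66 − e/c = 0.66 − 0.07650/0.80952 = 0.56550.

0.5655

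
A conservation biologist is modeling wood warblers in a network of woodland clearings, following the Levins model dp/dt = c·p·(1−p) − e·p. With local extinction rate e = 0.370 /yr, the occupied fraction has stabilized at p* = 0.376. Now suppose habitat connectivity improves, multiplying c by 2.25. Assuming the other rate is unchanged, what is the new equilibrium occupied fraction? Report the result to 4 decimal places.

Balance c(1−p*) = e gives c = e/(1 − 0.37600) = 0.370/0.62400 = 0.59295.
New p* = 1 − e/c = 1 − 0.37000/1.33414 = 0.72267.

0.7227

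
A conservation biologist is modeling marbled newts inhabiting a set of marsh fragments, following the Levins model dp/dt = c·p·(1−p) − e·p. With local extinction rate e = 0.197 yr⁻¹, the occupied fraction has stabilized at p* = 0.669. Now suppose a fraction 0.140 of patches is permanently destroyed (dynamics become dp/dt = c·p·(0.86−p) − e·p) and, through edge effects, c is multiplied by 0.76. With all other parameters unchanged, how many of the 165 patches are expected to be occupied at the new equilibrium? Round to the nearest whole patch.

70

Balance c(1−p*) = e gives c = e/(1 − 0.66900) = 0.197/0.33100 = 0.59517.
New p* = 0.86 − e/c = 0.86 − 0.19700/0.45233 = 0.42448.
Expected occupied = 165 × 0.42448 = 70.04 ≈ 70.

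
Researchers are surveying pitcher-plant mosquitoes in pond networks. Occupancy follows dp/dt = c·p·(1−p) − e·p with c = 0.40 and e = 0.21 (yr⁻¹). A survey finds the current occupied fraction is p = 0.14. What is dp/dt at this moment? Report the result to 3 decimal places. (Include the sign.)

Colonization term: c·p·(1−p) = 0.40×0.14×0.8600 = 0.04816.
Extinction term: e·p = 0.02940.
dp/dt = 0.04816 − 0.02940 = 0.01876.

0.019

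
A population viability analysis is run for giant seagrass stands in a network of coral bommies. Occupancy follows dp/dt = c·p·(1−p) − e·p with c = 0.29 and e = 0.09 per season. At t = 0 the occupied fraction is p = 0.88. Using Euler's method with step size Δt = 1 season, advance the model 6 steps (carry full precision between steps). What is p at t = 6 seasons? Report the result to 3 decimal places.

0.729

Update rule: p ← p + [c·p·(1−p) − e·p]·Δt with Δt = 1.
p: 0.88000 → 0.83142  (Δp = -0.04858)
p: 0.83142 → 0.79724  (Δp = -0.03418)
p: 0.79724 → 0.77237  (Δp = -0.02487)
p: 0.77237 → 0.75384  (Δp = -0.01853)
p: 0.75384 → 0.73981  (Δp = -0.01403)
p: 0.73981 → 0.72905  (Δp = -0.01076)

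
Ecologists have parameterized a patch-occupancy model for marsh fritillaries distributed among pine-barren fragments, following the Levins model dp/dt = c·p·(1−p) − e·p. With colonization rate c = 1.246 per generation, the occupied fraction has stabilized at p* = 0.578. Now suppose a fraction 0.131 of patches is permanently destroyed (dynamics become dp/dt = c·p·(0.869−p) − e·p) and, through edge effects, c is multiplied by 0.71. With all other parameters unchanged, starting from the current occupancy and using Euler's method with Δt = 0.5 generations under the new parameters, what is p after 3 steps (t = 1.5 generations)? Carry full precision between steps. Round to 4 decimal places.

Balance c(1−p*) = e gives e = 1.246×(1 − 0.57800) = 0.52581.
Starting from p₀ = 0.57800; update p ← p + (dp/dt)·Δt with the new parameters.
p: 0.57800 → 0.50044  (Δp = -0.07756)
p: 0.50044 → 0.45046  (Δp = -0.04998)
p: 0.45046 → 0.41542  (Δp = -0.03503)

0.4154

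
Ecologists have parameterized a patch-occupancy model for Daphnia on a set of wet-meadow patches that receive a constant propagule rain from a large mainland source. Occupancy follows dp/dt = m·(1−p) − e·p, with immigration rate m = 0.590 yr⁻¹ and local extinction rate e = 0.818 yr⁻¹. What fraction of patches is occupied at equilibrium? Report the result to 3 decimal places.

0.419

At equilibrium the propagule rain into empty patches balances local extinction: m(1−p*) = e·p*.
p* = m/(m+e) = 0.590/(0.590+0.818) = 0.590/1.4080 = 0.4190.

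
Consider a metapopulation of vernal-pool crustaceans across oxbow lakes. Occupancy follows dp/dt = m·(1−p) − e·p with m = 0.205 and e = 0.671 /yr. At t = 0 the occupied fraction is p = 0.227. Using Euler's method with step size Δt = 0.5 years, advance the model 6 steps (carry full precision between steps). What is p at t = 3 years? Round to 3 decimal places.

Update rule: p ← p + [m·(1−p) − e·p]·Δt with Δt = 0.5.
t = 0.5: p = 0.22700 + (+0.00307) = 0.23007
t = 1: p = 0.23007 + (+0.00173) = 0.23180
t = 1.5: p = 0.23180 + (+0.00097) = 0.23277
t = 2: p = 0.23277 + (+0.00055) = 0.23332
t = 2.5: p = 0.23332 + (+0.00031) = 0.23362
t = 3: p = 0.23362 + (+0.00017) = 0.23380

0.234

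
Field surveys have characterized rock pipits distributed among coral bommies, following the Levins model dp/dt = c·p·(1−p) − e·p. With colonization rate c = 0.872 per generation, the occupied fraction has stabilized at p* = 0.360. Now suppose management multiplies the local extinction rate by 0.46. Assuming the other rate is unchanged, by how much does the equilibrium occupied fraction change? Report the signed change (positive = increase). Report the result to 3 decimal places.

Balance c(1−p*) = e gives e = 0.872×(1 − 0.36000) = 0.55808.
New p* = 1 − e/c = 1 − 0.25672/0.87200 = 0.70560.
Δp* = 0.70560 − 0.36000 = +0.34560.

0.346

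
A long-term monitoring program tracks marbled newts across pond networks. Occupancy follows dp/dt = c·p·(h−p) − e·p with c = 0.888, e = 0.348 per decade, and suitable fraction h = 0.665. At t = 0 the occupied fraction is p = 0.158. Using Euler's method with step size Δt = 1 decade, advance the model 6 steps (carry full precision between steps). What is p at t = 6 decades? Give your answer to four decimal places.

Update rule: p ← p + [c·p·(h−p) − e·p]·Δt with Δt = 1.
p: 0.15800 → 0.17415  (Δp = +0.01615)
p: 0.17415 → 0.18945  (Δp = +0.01530)
p: 0.18945 → 0.20353  (Δp = +0.01407)
p: 0.20353 → 0.21610  (Δp = +0.01258)
p: 0.21610 → 0.22704  (Δp = +0.01094)
p: 0.22704 → 0.23633  (Δp = +0.00929)

0.2363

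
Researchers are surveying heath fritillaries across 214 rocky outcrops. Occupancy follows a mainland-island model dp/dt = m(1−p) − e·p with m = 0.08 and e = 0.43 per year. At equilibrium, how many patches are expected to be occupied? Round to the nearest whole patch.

p* = m/(m+e) = 0.08/0.5100 = 0.1569.
Expected occupied patches = N × p* = 214 × 0.1569 = 33.57 ≈ 34.

34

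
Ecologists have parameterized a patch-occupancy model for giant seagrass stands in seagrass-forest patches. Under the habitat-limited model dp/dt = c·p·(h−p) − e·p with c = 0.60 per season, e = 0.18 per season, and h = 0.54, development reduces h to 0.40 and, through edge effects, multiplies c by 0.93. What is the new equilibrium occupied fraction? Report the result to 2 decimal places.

0.08

Before: p* = h − e/c = 0.54 − 0.18/0.60 = 0.54 − 0.3000 = 0.2400.
After: c = 0.558, e = 0.18, h = 0.40; p* = 0.40 − 0.18/0.558 = 0.0774.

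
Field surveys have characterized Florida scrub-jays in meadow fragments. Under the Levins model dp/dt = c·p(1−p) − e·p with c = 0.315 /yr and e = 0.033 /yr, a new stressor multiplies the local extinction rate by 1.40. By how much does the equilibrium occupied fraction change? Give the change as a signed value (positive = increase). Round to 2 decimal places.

-0.04

Before: p* = 1 − 0.033/0.315 = 0.8952.
After the change, c = 0.315, e = 0.0462, so p* = 1 − 0.0462/0.315 = 0.8533.
Δp* = 0.8533 − 0.8952 = -0.0419.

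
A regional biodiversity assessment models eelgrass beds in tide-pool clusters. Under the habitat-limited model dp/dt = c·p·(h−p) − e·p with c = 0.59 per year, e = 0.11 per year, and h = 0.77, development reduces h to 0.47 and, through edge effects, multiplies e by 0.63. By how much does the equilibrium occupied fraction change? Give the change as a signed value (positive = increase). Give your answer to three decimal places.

Before: p* = h − e/c = 0.77 − 0.11/0.59 = 0.77 − 0.1864 = 0.5836.
After: c = 0.59, e = 0.0693, h = 0.47; p* = 0.47 − 0.0693/0.59 = 0.3525.
Δp* = 0.3525 − 0.5836 = -0.2310.

-0.231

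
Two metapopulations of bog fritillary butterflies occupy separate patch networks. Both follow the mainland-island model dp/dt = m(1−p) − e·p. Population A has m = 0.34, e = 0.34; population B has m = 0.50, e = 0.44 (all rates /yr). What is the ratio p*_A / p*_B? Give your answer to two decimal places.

A: p*_A = m/(m+e) = 0.34/0.6800 = 0.5000.
B: p*_B = 0.50/0.9400 = 0.5319.
p*_A / p*_B = 0.5000/0.5319 = 0.9400.

0.94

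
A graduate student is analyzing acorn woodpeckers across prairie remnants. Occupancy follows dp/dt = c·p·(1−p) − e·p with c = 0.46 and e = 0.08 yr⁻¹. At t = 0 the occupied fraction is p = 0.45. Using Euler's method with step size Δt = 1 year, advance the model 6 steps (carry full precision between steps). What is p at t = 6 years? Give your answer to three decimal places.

Update rule: p ← p + [c·p·(1−p) − e·p]·Δt with Δt = 1.
p: 0.45000 → 0.52785  (Δp = +0.07785)
p: 0.52785 → 0.60027  (Δp = +0.07242)
p: 0.60027 → 0.66262  (Δp = +0.06235)
p: 0.66262 → 0.71245  (Δp = +0.04983)
p: 0.71245 → 0.74969  (Δp = +0.03724)
p: 0.74969 → 0.77603  (Δp = +0.02635)

0.776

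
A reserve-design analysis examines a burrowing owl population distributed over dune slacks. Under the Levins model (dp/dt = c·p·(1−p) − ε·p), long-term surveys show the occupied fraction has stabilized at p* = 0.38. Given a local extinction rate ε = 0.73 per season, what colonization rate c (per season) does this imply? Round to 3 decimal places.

1.177

At equilibrium c(1−p*) = ε, so c = ε/(1−p*).
c = 0.73/(1 − 0.38) = 0.73/0.6200 = 1.1774.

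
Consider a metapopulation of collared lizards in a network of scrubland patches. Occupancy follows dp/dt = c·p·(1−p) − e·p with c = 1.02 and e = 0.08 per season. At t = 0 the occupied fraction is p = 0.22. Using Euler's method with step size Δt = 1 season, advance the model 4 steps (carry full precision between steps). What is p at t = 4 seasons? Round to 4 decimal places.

0.8951

Update rule: p ← p + [c·p·(1−p) − e·p]·Δt with Δt = 1.
  1  |  dp/dt·Δt = +0.157432  |  p_1 = 0.377432
  2  |  dp/dt·Δt = +0.209482  |  p_2 = 0.586914
  3  |  dp/dt·Δt = +0.200342  |  p_3 = 0.787256
  4  |  dp/dt·Δt = +0.107853  |  p_4 = 0.895109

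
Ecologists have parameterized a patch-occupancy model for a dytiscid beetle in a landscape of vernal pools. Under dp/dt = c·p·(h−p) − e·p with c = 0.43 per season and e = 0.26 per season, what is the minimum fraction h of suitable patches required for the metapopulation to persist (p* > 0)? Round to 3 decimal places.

p* = h − e/c is positive only when h > e/c.
h_min = e/c = 0.26/0.43 = 0.6047.

0.605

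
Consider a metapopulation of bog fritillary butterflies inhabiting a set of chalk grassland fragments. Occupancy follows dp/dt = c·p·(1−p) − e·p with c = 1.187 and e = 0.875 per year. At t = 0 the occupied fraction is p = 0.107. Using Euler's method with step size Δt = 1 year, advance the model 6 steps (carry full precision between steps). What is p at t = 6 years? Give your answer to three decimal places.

0.218

Update rule: p ← p + [c·p·(1−p) − e·p]·Δt with Δt = 1.
step 1: Δp = +0.01979, p = 0.12679
step 2: Δp = +0.02048, p = 0.14727
step 3: Δp = +0.02020, p = 0.16747
step 4: Δp = +0.01896, p = 0.18643
step 5: Δp = +0.01691, p = 0.20334
step 6: Δp = +0.01436, p = 0.21771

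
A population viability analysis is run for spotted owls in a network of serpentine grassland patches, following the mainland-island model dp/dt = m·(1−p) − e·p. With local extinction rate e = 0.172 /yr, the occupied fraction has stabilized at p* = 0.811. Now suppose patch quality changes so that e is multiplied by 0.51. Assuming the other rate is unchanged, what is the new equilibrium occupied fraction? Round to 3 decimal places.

0.894

Balance m(1−p*) = e·p* gives m = e·p*/(1−p*) = 0.172×0.81100/0.18900 = 0.73805.
New p* = m/(m+e) = 0.73805/(0.73805+0.08772) = 0.89377.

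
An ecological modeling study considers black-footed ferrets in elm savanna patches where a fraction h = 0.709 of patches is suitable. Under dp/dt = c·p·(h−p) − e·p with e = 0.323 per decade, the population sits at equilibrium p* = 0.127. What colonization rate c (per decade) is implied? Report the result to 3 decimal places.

0.555

At equilibrium c(h−p*) = e, so c = e/(h−p*).
c = 0.323/(0.709 − 0.127) = 0.323/0.5820 = 0.5550.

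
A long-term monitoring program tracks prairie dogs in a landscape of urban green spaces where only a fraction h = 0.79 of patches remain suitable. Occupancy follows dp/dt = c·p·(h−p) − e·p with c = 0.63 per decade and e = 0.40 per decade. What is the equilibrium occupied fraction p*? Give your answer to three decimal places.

0.155

Setting dp/dt = 0 and dividing by p* gives c·(h−p*) = e.
So p* = h − e/c = 0.79 − 0.40/0.63 = 0.79 − 0.6349 = 0.1551.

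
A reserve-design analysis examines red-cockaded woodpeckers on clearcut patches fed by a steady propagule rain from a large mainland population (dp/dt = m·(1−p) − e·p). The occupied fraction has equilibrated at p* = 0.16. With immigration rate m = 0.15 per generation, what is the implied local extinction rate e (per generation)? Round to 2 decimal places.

0.79

At equilibrium m(1−p*) = e·p*, so e = m(1−p*)/p*.
e = 0.15 × 0.8400 / 0.16 = 0.7875.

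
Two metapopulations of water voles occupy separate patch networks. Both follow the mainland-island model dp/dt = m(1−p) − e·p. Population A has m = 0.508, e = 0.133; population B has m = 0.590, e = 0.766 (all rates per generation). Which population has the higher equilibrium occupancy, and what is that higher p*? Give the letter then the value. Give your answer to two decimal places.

A: p*_A = m/(m+e) = 0.508/0.6410 = 0.7925.
B: p*_B = 0.590/1.3560 = 0.4351.
A is higher at 0.7925.

A, 0.79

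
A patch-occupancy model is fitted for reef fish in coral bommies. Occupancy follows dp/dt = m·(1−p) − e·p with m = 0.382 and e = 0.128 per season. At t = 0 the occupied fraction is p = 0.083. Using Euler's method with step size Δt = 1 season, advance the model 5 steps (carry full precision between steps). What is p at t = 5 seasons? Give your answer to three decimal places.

Update rule: p ← p + [m·(1−p) − e·p]·Δt with Δt = 1.
  1  |  dp/dt·Δt = +0.339670  |  p_1 = 0.422670
  2  |  dp/dt·Δt = +0.166438  |  p_2 = 0.589108
  3  |  dp/dt·Δt = +0.081555  |  p_3 = 0.670663
  4  |  dp/dt·Δt = +0.039962  |  p_4 = 0.710625
  5  |  dp/dt·Δt = +0.019581  |  p_5 = 0.730206

0.730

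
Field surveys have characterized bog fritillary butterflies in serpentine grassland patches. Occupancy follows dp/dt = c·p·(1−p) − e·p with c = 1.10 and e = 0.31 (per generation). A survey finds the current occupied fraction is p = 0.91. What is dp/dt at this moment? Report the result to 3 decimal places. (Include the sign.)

Colonization term: c·p·(1−p) = 1.10×0.91×0.0900 = 0.09009.
Extinction term: e·p = 0.28210.
dp/dt = 0.09009 − 0.28210 = -0.19201.

-0.192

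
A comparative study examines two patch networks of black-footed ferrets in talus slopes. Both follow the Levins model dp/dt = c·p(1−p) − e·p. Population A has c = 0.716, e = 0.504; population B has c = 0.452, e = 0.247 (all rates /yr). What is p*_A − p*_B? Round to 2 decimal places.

A: p*_A = 1 − 0.504/0.716 = 0.2961.
B: p*_B = 1 − 0.247/0.452 = 0.4535.
p*_A − p*_B = 0.2961 − 0.4535 = -0.1575.

-0.16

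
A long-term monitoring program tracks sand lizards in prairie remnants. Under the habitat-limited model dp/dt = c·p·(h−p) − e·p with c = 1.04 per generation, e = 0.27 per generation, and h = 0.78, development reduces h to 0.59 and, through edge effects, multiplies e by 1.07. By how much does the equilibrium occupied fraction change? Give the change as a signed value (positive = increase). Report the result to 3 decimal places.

-0.208

Before: p* = h − e/c = 0.78 − 0.27/1.04 = 0.78 − 0.2596 = 0.5204.
After: c = 1.04, e = 0.2889, h = 0.59; p* = 0.59 − 0.2889/1.04 = 0.3122.
Δp* = 0.3122 − 0.5204 = -0.2082.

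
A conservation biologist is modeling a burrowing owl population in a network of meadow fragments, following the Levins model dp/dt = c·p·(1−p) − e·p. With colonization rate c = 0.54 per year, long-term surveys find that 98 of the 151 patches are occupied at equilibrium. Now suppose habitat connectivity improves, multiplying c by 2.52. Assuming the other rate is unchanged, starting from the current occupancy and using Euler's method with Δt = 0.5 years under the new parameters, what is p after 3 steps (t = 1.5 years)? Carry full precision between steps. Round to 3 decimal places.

Observed p* = 98/151 = 0.64901.
Balance c(1−p*) = e gives e = 0.54×(1 − 0.64901) = 0.18954.
Starting from p₀ = 0.64901; update p ← p + (dp/dt)·Δt with the new parameters.
t = 0.5: p = 0.64901 + (+0.09349) = 0.74249
t = 1: p = 0.74249 + (+0.05973) = 0.80222
t = 1.5: p = 0.80222 + (+0.03193) = 0.83415

0.834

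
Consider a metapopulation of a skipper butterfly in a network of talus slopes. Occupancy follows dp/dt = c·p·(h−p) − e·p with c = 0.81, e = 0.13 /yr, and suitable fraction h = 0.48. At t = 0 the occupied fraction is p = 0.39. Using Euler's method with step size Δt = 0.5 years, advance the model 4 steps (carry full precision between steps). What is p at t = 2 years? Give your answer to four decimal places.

Update rule: p ← p + [c·p·(h−p) − e·p]·Δt with Δt = 0.5.
p: 0.39000 → 0.37887  (Δp = -0.01113)
p: 0.37887 → 0.36976  (Δp = -0.00911)
p: 0.36976 → 0.36223  (Δp = -0.00753)
p: 0.36223 → 0.35596  (Δp = -0.00627)

0.3560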